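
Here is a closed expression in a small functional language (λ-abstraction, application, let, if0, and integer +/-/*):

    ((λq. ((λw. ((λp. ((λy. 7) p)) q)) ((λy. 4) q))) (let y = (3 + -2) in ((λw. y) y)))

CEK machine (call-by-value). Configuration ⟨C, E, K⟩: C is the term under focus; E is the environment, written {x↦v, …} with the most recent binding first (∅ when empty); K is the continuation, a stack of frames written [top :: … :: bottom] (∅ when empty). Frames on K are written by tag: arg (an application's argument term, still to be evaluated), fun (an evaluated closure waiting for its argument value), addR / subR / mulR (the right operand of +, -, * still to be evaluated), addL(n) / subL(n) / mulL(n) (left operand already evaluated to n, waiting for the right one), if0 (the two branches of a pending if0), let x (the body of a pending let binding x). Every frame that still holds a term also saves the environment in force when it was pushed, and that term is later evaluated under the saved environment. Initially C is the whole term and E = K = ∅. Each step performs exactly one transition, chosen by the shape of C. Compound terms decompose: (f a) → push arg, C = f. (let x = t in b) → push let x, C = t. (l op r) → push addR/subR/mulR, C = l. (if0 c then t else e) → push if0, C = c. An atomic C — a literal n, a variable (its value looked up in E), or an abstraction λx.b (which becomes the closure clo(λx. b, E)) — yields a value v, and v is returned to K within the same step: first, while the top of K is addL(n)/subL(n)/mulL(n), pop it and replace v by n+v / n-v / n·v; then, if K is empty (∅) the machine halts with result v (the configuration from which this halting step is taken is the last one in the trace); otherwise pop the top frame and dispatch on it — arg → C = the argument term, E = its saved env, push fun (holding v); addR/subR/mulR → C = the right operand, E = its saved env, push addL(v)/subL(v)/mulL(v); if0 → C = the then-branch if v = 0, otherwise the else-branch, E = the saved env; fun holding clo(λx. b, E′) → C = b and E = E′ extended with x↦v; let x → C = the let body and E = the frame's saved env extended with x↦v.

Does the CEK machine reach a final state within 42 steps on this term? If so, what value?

Answer: 7

Machine steps:
0. ⟨C=((λq. ((λw. ((λp. ((λy. 7) p)) q)) ((λy. 4) q))) (let y = (3 + -2) in ((λw. y) y))); E=∅; K=∅⟩
1. ⟨C=(λq. ((λw. ((λp. ((λy. 7) p)) q)) ((λy. 4) q))); E=∅; K=[arg]⟩
2. ⟨C=(let y = (3 + -2) in ((λw. y) y)); E=∅; K=[fun]⟩
3. ⟨C=(3 + -2); E=∅; K=[let y :: fun]⟩
4. ⟨C=3; E=∅; K=[addR :: let y :: fun]⟩
5. ⟨C=-2; E=∅; K=[addL(3) :: let y :: fun]⟩
6. ⟨C=((λw. y) y); E={y↦1}; K=[fun]⟩
7. ⟨C=(λw. y); E={y↦1}; K=[arg :: fun]⟩
8. ⟨C=y; E={y↦1}; K=[fun :: fun]⟩
9. ⟨C=y; E={w↦1, y↦1}; K=[fun]⟩
10. ⟨C=((λw. ((λp. ((λy. 7) p)) q)) ((λy. 4) q)); E={q↦1}; K=∅⟩
11. ⟨C=(λw. ((λp. ((λy. 7) p)) q)); E={q↦1}; K=[arg]⟩
12. ⟨C=((λy. 4) q); E={q↦1}; K=[fun]⟩
13. ⟨C=(λy. 4); E={q↦1}; K=[arg :: fun]⟩
14. ⟨C=q; E={q↦1}; K=[fun :: fun]⟩
15. ⟨C=4; E={y↦1, q↦1}; K=[fun]⟩
16. ⟨C=((λp. ((λy. 7) p)) q); E={w↦4, q↦1}; K=∅⟩
17. ⟨C=(λp. ((λy. 7) p)); E={w↦4, q↦1}; K=[arg]⟩
18. ⟨C=q; E={w↦4, q↦1}; K=[fun]⟩
19. ⟨C=((λy. 7) p); E={p↦1, w↦4, q↦1}; K=∅⟩
20. ⟨C=(λy. 7); E={p↦1, w↦4, q↦1}; K=[arg]⟩
21. ⟨C=p; E={p↦1, w↦4, q↦1}; K=[fun]⟩
22. ⟨C=7; E={y↦1, p↦1, w↦4, q↦1}; K=∅⟩
→ final value 7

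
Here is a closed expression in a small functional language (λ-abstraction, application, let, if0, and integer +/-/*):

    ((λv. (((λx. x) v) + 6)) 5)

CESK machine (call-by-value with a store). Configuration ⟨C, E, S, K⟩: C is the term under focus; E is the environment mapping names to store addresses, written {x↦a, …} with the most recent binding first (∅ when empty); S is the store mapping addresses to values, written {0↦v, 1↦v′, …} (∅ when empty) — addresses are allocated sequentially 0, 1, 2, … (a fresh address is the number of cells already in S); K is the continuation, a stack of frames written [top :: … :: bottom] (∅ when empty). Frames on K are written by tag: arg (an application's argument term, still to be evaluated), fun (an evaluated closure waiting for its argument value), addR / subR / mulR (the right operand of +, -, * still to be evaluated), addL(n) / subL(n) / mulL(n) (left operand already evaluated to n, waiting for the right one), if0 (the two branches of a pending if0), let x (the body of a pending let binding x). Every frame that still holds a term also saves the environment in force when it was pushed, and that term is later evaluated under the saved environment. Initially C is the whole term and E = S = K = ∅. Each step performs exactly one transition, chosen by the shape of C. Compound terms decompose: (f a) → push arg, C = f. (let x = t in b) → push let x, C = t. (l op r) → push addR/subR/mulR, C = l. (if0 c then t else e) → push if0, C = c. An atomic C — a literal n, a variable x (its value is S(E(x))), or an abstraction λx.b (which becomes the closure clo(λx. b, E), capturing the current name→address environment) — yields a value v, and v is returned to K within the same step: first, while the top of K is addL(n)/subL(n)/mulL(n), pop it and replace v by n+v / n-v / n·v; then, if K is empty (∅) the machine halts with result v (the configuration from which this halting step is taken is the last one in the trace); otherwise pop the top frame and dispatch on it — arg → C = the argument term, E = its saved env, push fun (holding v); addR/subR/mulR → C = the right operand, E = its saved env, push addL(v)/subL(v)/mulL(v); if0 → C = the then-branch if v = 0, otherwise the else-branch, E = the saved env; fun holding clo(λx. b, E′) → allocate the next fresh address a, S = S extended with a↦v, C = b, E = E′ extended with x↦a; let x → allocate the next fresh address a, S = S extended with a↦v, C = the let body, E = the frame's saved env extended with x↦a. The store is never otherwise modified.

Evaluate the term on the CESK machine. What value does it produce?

Answer: 11

Derivation:
step 0: <C=((λv. (((λx. x) v) + 6)) 5), E=∅, S=∅, K=∅>
step 1: <C=(λv. (((λx. x) v) + 6)), E=∅, S=∅, K=[arg]>
step 2: <C=5, E=∅, S=∅, K=[fun]>
step 3: <C=(((λx. x) v) + 6), E={v↦0}, S={0↦5}, K=∅>
step 4: <C=((λx. x) v), E={v↦0}, S={0↦5}, K=[addR]>
step 5: <C=(λx. x), E={v↦0}, S={0↦5}, K=[arg :: addR]>
step 6: <C=v, E={v↦0}, S={0↦5}, K=[fun :: addR]>
step 7: <C=x, E={x↦1, v↦0}, S={0↦5, 1↦5}, K=[addR]>
step 8: <C=6, E={v↦0}, S={0↦5, 1↦5}, K=[addL(5)]>
→ final value 11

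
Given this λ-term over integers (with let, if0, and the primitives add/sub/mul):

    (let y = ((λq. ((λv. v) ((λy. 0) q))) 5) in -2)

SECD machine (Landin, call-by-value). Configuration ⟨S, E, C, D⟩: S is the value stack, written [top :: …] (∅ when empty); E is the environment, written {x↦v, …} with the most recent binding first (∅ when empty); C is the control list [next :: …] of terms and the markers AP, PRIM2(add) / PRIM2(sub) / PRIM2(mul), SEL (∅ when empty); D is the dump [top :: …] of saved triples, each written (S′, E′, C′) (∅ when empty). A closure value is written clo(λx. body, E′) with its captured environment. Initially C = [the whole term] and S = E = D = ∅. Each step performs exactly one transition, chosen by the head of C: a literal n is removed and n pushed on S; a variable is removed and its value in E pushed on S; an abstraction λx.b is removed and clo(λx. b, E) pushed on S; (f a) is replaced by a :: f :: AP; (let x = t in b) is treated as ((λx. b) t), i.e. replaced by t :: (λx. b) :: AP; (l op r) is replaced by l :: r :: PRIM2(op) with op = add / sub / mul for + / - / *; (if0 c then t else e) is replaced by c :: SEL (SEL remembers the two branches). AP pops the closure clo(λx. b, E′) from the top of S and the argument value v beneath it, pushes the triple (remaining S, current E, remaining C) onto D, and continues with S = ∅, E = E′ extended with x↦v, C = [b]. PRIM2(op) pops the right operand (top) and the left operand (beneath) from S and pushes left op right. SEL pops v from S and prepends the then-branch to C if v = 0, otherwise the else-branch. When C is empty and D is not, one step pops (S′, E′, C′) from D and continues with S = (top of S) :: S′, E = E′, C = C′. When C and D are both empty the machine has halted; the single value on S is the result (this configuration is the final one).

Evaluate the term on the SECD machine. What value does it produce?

Answer: -2

Derivation:
[0] [S=∅ | E=∅ | C=[(let y = ((λq. ((λv. v) ((λy. 0) q))) 5) in -2)] | D=∅]
[1] [S=∅ | E=∅ | C=[((λq. ((λv. v) ((λy. 0) q))) 5) :: (λy. -2) :: AP] | D=∅]
[2] [S=∅ | E=∅ | C=[5 :: (λq. ((λv. v) ((λy. 0) q))) :: AP :: (λy. -2) :: AP] | D=∅]
[3] [S=[5] | E=∅ | C=[(λq. ((λv. v) ((λy. 0) q))) :: AP :: (λy. -2) :: AP] | D=∅]
[4] [S=[clo(λq. ((λv. v) ((λy. 0) q)), ∅) :: 5] | E=∅ | C=[AP :: (λy. -2) :: AP] | D=∅]
[5] [S=∅ | E={q↦5} | C=[((λv. v) ((λy. 0) q))] | D=[(∅, ∅, [(λy. -2) :: AP])]]
[6] [S=∅ | E={q↦5} | C=[((λy. 0) q) :: (λv. v) :: AP] | D=[(∅, ∅, [(λy. -2) :: AP])]]
[7] [S=∅ | E={q↦5} | C=[q :: (λy. 0) :: AP :: (λv. v) :: AP] | D=[(∅, ∅, [(λy. -2) :: AP])]]
[8] [S=[5] | E={q↦5} | C=[(λy. 0) :: AP :: (λv. v) :: AP] | D=[(∅, ∅, [(λy. -2) :: AP])]]
[9] [S=[clo(λy. 0, {q↦5}) :: 5] | E={q↦5} | C=[AP :: (λv. v) :: AP] | D=[(∅, ∅, [(λy. -2) :: AP])]]
[10] [S=∅ | E={y↦5, q↦5} | C=[0] | D=[(∅, {q↦5}, [(λv. v) :: AP]) :: (∅, ∅, [(λy. -2) :: AP])]]
[11] [S=[0] | E={y↦5, q↦5} | C=∅ | D=[(∅, {q↦5}, [(λv. v) :: AP]) :: (∅, ∅, [(λy. -2) :: AP])]]
[12] [S=[0] | E={q↦5} | C=[(λv. v) :: AP] | D=[(∅, ∅, [(λy. -2) :: AP])]]
[13] [S=[clo(λv. v, {q↦5}) :: 0] | E={q↦5} | C=[AP] | D=[(∅, ∅, [(λy. -2) :: AP])]]
[14] [S=∅ | E={v↦0, q↦5} | C=[v] | D=[(∅, {q↦5}, ∅) :: (∅, ∅, [(λy. -2) :: AP])]]
[15] [S=[0] | E={v↦0, q↦5} | C=∅ | D=[(∅, {q↦5}, ∅) :: (∅, ∅, [(λy. -2) :: AP])]]
[16] [S=[0] | E={q↦5} | C=∅ | D=[(∅, ∅, [(λy. -2) :: AP])]]
[17] [S=[0] | E=∅ | C=[(λy. -2) :: AP] | D=∅]
[18] [S=[clo(λy. -2, ∅) :: 0] | E=∅ | C=[AP] | D=∅]
[19] [S=∅ | E={y↦0} | C=[-2] | D=[(∅, ∅, ∅)]]
[20] [S=[-2] | E={y↦0} | C=∅ | D=[(∅, ∅, ∅)]]
[21] [S=[-2] | E=∅ | C=∅ | D=∅]
→ final value -2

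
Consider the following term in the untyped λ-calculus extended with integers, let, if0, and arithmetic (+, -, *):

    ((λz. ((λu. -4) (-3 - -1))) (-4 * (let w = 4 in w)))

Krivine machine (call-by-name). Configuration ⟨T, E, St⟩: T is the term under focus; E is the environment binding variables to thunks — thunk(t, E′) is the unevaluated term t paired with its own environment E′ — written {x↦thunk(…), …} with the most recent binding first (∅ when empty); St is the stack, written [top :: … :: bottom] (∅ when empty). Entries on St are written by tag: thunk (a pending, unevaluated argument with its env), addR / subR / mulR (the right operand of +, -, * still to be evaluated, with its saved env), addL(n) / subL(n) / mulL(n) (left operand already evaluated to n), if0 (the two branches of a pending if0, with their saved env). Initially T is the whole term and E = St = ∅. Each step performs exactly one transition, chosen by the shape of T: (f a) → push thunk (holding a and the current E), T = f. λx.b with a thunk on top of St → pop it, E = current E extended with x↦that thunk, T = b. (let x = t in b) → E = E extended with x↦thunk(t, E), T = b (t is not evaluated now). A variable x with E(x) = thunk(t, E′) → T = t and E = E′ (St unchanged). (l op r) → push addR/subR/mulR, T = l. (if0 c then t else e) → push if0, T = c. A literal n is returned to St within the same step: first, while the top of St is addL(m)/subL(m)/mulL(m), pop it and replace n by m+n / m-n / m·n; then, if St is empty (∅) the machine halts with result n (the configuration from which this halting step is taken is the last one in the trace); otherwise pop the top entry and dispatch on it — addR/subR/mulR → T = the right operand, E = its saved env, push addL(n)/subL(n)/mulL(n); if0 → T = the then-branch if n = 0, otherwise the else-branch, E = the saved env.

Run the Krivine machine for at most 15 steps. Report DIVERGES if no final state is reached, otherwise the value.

Answer: -4

Execution trace:
0. [T=((λz. ((λu. -4) (-3 - -1))) (-4 * (let w = 4 in w))) | E=∅ | St=∅]
1. [T=(λz. ((λu. -4) (-3 - -1))) | E=∅ | St=[thunk]]
2. [T=((λu. -4) (-3 - -1)) | E={z↦thunk((-4 * (let w = 4 in w)), ∅)} | St=∅]
3. [T=(λu. -4) | E={z↦thunk((-4 * (let w = 4 in w)), ∅)} | St=[thunk]]
4. [T=-4 | E={u↦thunk((-3 - -1), {z↦thunk((-4 * (let w = 4 in w)), ∅)}), z↦thunk((-4 * (let w = 4 in w)), ∅)} | St=∅]
→ final value -4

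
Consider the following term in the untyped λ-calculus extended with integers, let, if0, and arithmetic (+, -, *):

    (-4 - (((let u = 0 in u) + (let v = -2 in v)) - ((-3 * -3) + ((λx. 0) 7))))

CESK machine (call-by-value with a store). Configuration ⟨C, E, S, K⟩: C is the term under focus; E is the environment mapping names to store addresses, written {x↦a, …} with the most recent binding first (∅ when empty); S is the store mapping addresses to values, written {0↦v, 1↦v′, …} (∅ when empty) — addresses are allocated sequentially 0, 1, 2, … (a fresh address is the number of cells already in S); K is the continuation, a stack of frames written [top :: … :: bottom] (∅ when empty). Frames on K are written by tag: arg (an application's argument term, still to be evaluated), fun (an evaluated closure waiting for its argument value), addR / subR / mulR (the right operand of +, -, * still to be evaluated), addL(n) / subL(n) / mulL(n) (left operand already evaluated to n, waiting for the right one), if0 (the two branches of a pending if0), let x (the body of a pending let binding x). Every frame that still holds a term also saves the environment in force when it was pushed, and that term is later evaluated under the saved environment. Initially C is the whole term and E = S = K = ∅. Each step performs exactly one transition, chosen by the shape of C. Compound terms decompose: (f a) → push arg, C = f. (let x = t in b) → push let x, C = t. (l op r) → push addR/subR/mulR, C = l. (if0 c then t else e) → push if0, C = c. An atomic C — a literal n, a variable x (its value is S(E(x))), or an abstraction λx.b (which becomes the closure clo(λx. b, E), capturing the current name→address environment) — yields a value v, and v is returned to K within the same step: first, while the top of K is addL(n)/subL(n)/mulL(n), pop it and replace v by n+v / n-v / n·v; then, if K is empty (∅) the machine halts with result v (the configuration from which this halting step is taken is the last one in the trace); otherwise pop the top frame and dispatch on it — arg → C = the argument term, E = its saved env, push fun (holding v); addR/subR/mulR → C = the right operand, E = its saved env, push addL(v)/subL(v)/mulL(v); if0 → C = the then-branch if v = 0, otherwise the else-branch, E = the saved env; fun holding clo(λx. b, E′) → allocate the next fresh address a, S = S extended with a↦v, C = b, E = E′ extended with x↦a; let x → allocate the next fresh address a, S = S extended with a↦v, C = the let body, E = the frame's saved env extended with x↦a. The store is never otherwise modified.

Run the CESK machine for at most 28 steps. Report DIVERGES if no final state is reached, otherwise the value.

step 0: ⟨C=(-4 - (((let u = 0 in u) + (let v = -2 in v)) - ((-3 * -3) + ((λx. 0) 7)))); E=∅; S=∅; K=∅⟩
step 1: ⟨C=-4; E=∅; S=∅; K=[subR]⟩
step 2: ⟨C=(((let u = 0 in u) + (let v = -2 in v)) - ((-3 * -3) + ((λx. 0) 7))); E=∅; S=∅; K=[subL(-4)]⟩
step 3: ⟨C=((let u = 0 in u) + (let v = -2 in v)); E=∅; S=∅; K=[subR :: subL(-4)]⟩
step 4: ⟨C=(let u = 0 in u); E=∅; S=∅; K=[addR :: subR :: subL(-4)]⟩
step 5: ⟨C=0; E=∅; S=∅; K=[let u :: addR :: subR :: subL(-4)]⟩
step 6: ⟨C=u; E={u↦0}; S={0↦0}; K=[addR :: subR :: subL(-4)]⟩
step 7: ⟨C=(let v = -2 in v); E=∅; S={0↦0}; K=[addL(0) :: subR :: subL(-4)]⟩
step 8: ⟨C=-2; E=∅; S={0↦0}; K=[let v :: addL(0) :: subR :: subL(-4)]⟩
step 9: ⟨C=v; E={v↦1}; S={0↦0, 1↦-2}; K=[addL(0) :: subR :: subL(-4)]⟩
step 10: ⟨C=((-3 * -3) + ((λx. 0) 7)); E=∅; S={0↦0, 1↦-2}; K=[subL(-2) :: subL(-4)]⟩
step 11: ⟨C=(-3 * -3); E=∅; S={0↦0, 1↦-2}; K=[addR :: subL(-2) :: subL(-4)]⟩
step 12: ⟨C=-3; E=∅; S={0↦0, 1↦-2}; K=[mulR :: addR :: subL(-2) :: subL(-4)]⟩
step 13: ⟨C=-3; E=∅; S={0↦0, 1↦-2}; K=[mulL(-3) :: addR :: subL(-2) :: subL(-4)]⟩
step 14: ⟨C=((λx. 0) 7); E=∅; S={0↦0, 1↦-2}; K=[addL(9) :: subL(-2) :: subL(-4)]⟩
step 15: ⟨C=(λx. 0); E=∅; S={0↦0, 1↦-2}; K=[arg :: addL(9) :: subL(-2) :: subL(-4)]⟩
step 16: ⟨C=7; E=∅; S={0↦0, 1↦-2}; K=[fun :: addL(9) :: subL(-2) :: subL(-4)]⟩
step 17: ⟨C=0; E={x↦2}; S={0↦0, 1↦-2, 2↦7}; K=[addL(9) :: subL(-2) :: subL(-4)]⟩
→ final value 7

Answer: 7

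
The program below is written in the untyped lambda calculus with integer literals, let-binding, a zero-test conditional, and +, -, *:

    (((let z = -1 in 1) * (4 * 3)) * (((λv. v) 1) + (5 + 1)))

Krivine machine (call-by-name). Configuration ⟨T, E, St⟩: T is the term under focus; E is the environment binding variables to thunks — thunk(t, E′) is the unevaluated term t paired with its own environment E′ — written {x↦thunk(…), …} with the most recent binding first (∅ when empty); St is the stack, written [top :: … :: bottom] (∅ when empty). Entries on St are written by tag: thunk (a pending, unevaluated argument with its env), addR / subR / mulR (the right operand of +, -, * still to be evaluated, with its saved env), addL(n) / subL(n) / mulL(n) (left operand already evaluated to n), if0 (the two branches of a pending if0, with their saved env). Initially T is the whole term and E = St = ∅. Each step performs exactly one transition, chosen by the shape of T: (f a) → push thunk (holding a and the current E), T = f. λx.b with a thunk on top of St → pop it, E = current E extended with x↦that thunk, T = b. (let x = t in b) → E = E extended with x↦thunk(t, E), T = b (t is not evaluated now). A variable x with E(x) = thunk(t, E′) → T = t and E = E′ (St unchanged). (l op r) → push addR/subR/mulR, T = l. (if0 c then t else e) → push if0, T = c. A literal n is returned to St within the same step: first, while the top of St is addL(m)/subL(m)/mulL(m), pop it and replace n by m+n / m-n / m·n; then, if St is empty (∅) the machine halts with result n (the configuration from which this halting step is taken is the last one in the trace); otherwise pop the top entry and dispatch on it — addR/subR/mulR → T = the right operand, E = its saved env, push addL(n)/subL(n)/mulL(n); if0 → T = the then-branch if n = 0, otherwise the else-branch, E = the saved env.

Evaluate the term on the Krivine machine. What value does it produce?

[0] <T=(((let z = -1 in 1) * (4 * 3)) * (((λv. v) 1) + (5 + 1))), E=∅, St=∅>
[1] <T=((let z = -1 in 1) * (4 * 3)), E=∅, St=[mulR]>
[2] <T=(let z = -1 in 1), E=∅, St=[mulR :: mulR]>
[3] <T=1, E={z↦thunk(-1, ∅)}, St=[mulR :: mulR]>
[4] <T=(4 * 3), E=∅, St=[mulL(1) :: mulR]>
[5] <T=4, E=∅, St=[mulR :: mulL(1) :: mulR]>
[6] <T=3, E=∅, St=[mulL(4) :: mulL(1) :: mulR]>
[7] <T=(((λv. v) 1) + (5 + 1)), E=∅, St=[mulL(12)]>
[8] <T=((λv. v) 1), E=∅, St=[addR :: mulL(12)]>
[9] <T=(λv. v), E=∅, St=[thunk :: addR :: mulL(12)]>
[10] <T=v, E={v↦thunk(1, ∅)}, St=[addR :: mulL(12)]>
[11] <T=1, E=∅, St=[addR :: mulL(12)]>
[12] <T=(5 + 1), E=∅, St=[addL(1) :: mulL(12)]>
[13] <T=5, E=∅, St=[addR :: addL(1) :: mulL(12)]>
[14] <T=1, E=∅, St=[addL(5) :: addL(1) :: mulL(12)]>
→ final value 84

Answer: 84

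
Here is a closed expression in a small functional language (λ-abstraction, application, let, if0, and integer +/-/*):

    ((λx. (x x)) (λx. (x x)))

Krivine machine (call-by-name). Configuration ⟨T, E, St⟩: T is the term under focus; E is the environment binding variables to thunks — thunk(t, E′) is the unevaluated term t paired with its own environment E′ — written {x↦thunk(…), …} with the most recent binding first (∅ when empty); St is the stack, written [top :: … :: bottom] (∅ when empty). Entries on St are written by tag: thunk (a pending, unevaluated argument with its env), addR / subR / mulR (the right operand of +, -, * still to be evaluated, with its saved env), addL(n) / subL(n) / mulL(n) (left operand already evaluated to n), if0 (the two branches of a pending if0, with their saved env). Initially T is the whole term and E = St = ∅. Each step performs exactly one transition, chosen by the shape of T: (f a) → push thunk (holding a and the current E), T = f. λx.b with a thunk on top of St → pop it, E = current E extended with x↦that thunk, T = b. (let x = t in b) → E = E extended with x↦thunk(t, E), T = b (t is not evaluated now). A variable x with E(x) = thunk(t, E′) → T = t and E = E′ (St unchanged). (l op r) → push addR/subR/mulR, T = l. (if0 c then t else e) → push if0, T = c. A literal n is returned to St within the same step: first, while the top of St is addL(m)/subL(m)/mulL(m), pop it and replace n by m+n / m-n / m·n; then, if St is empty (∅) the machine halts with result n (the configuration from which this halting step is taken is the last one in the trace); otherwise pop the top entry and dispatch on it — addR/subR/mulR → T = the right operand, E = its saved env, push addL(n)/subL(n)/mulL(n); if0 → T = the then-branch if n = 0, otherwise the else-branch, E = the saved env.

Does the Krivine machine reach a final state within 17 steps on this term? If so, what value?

Answer: DIVERGES (no final state within 17 steps)

Machine steps:
step 0: <T=((λx. (x x)) (λx. (x x))), E=∅, St=∅>
step 1: <T=(λx. (x x)), E=∅, St=[thunk]>
step 2: <T=(x x), E={x↦thunk((λx. (x x)), ∅)}, St=∅>
step 3: <T=x, E={x↦thunk((λx. (x x)), ∅)}, St=[thunk]>
step 4: <T=(λx. (x x)), E=∅, St=[thunk]>
step 5: <T=(x x), E={x↦thunk(x, {x↦thunk((λx. (x x)), ∅)})}, St=∅>
step 6: <T=x, E={x↦thunk(x, {x↦thunk((λx. (x x)), ∅)})}, St=[thunk]>
step 7: <T=x, E={x↦thunk((λx. (x x)), ∅)}, St=[thunk]>
step 8: <T=(λx. (x x)), E=∅, St=[thunk]>
step 9: <T=(x x), E={x↦thunk(x, {x↦thunk(x, {x↦thunk((λx. (x x)), ∅)})})}, St=∅>
step 10: <T=x, E={x↦thunk(x, {x↦thunk(x, {x↦thunk((λx. (x x)), ∅)})})}, St=[thunk]>
step 11: <T=x, E={x↦thunk(x, {x↦thunk((λx. (x x)), ∅)})}, St=[thunk]>
step 12: <T=x, E={x↦thunk((λx. (x x)), ∅)}, St=[thunk]>
step 13: <T=(λx. (x x)), E=∅, St=[thunk]>
step 14: <T=(x x), E={x↦thunk(x, {x↦thunk(x, {x↦thunk(x, {x↦thunk((λx. (x x)), ∅)})})})}, St=∅>
step 15: <T=x, E={x↦thunk(x, {x↦thunk(x, {x↦thunk(x, {x↦thunk((λx. (x x)), ∅)})})})}, St=[thunk]>
step 16: <T=x, E={x↦thunk(x, {x↦thunk(x, {x↦thunk((λx. (x x)), ∅)})})}, St=[thunk]>
step 17: <T=x, E={x↦thunk(x, {x↦thunk((λx. (x x)), ∅)})}, St=[thunk]>
→ 17 transitions taken and the configuration is still not final: no result within 17 steps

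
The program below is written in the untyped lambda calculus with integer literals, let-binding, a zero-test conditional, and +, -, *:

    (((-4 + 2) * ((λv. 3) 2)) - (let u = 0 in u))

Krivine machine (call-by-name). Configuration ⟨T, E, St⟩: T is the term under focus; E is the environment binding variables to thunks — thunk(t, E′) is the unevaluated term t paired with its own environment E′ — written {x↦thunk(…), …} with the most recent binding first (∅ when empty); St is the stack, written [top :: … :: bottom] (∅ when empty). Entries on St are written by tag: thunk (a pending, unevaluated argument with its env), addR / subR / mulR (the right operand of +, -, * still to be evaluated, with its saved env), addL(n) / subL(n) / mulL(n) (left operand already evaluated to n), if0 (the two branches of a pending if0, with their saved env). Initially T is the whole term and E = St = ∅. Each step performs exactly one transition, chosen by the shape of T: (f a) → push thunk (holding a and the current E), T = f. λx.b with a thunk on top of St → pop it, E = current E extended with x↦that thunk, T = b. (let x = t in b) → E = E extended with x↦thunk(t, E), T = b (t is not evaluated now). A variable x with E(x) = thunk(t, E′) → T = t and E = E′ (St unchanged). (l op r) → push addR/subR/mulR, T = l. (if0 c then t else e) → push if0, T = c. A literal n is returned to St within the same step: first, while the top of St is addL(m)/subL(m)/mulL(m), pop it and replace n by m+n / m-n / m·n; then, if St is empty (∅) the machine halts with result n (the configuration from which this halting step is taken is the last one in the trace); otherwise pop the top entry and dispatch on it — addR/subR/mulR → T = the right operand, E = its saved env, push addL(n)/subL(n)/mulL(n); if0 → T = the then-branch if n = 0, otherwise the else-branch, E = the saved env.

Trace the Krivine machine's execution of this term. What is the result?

Answer: -6

Execution trace:
t=0: ⟨T=(((-4 + 2) * ((λv. 3) 2)) - (let u = 0 in u)); E=∅; St=∅⟩
t=1: ⟨T=((-4 + 2) * ((λv. 3) 2)); E=∅; St=[subR]⟩
t=2: ⟨T=(-4 + 2); E=∅; St=[mulR :: subR]⟩
t=3: ⟨T=-4; E=∅; St=[addR :: mulR :: subR]⟩
t=4: ⟨T=2; E=∅; St=[addL(-4) :: mulR :: subR]⟩
t=5: ⟨T=((λv. 3) 2); E=∅; St=[mulL(-2) :: subR]⟩
t=6: ⟨T=(λv. 3); E=∅; St=[thunk :: mulL(-2) :: subR]⟩
t=7: ⟨T=3; E={v↦thunk(2, ∅)}; St=[mulL(-2) :: subR]⟩
t=8: ⟨T=(let u = 0 in u); E=∅; St=[subL(-6)]⟩
t=9: ⟨T=u; E={u↦thunk(0, ∅)}; St=[subL(-6)]⟩
t=10: ⟨T=0; E=∅; St=[subL(-6)]⟩
→ final value -6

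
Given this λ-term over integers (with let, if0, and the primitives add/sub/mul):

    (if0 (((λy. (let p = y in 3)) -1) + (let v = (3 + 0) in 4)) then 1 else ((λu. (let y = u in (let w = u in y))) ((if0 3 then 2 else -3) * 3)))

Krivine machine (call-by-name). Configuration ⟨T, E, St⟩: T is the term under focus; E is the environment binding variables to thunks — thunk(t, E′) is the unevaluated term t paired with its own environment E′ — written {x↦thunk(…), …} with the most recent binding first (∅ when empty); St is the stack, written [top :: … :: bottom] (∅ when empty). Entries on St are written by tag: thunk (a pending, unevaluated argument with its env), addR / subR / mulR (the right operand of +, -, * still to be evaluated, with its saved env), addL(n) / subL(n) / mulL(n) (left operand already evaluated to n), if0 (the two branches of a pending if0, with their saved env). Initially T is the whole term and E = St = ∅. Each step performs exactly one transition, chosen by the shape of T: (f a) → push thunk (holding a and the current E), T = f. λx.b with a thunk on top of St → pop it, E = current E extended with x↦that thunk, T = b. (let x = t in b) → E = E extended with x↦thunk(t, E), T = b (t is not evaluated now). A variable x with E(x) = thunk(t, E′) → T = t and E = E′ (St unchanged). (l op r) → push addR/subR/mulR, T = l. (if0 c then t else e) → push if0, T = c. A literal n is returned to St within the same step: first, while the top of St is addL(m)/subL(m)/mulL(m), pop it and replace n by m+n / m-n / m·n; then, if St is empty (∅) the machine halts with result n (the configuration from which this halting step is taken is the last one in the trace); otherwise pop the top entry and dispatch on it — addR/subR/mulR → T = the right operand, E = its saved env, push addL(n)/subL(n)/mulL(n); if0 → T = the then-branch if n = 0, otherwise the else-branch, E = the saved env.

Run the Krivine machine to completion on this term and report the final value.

step 0: ⟨T=(if0 (((λy. (let p = y in 3)) -1) + (let v = (3 + 0) in 4)) then 1 else ((λu. (let y = u in (let w = u in y))) ((if0 3 then 2 else -3) * 3))); E=∅; St=∅⟩
step 1: ⟨T=(((λy. (let p = y in 3)) -1) + (let v = (3 + 0) in 4)); E=∅; St=[if0]⟩
step 2: ⟨T=((λy. (let p = y in 3)) -1); E=∅; St=[addR :: if0]⟩
step 3: ⟨T=(λy. (let p = y in 3)); E=∅; St=[thunk :: addR :: if0]⟩
step 4: ⟨T=(let p = y in 3); E={y↦thunk(-1, ∅)}; St=[addR :: if0]⟩
step 5: ⟨T=3; E={p↦thunk(y, {y↦thunk(-1, ∅)}), y↦thunk(-1, ∅)}; St=[addR :: if0]⟩
step 6: ⟨T=(let v = (3 + 0) in 4); E=∅; St=[addL(3) :: if0]⟩
step 7: ⟨T=4; E={v↦thunk((3 + 0), ∅)}; St=[addL(3) :: if0]⟩
step 8: ⟨T=((λu. (let y = u in (let w = u in y))) ((if0 3 then 2 else -3) * 3)); E=∅; St=∅⟩
step 9: ⟨T=(λu. (let y = u in (let w = u in y))); E=∅; St=[thunk]⟩
step 10: ⟨T=(let y = u in (let w = u in y)); E={u↦thunk(((if0 3 then 2 else -3) * 3), ∅)}; St=∅⟩
step 11: ⟨T=(let w = u in y); E={y↦thunk(u, {u↦thunk(((if0 3 then 2 else -3) * 3), ∅)}), u↦thunk(((if0 3 then 2 else -3) * 3), ∅)}; St=∅⟩
step 12: ⟨T=y; E={w↦thunk(u, {y↦thunk(u, {u↦thunk(((if0 3 then 2 else -3) * 3), ∅)}), u↦thunk(((if0 3 then 2 else -3) * 3), ∅)}), y↦thunk(u, {u↦thunk(((if0 3 then 2 else -3) * 3), ∅)}), u↦thunk(((if0 3 then 2 else -3) * 3), ∅)}; St=∅⟩
step 13: ⟨T=u; E={u↦thunk(((if0 3 then 2 else -3) * 3), ∅)}; St=∅⟩
step 14: ⟨T=((if0 3 then 2 else -3) * 3); E=∅; St=∅⟩
step 15: ⟨T=(if0 3 then 2 else -3); E=∅; St=[mulR]⟩
step 16: ⟨T=3; E=∅; St=[if0 :: mulR]⟩
step 17: ⟨T=-3; E=∅; St=[mulR]⟩
step 18: ⟨T=3; E=∅; St=[mulL(-3)]⟩
→ final value -9

Answer: -9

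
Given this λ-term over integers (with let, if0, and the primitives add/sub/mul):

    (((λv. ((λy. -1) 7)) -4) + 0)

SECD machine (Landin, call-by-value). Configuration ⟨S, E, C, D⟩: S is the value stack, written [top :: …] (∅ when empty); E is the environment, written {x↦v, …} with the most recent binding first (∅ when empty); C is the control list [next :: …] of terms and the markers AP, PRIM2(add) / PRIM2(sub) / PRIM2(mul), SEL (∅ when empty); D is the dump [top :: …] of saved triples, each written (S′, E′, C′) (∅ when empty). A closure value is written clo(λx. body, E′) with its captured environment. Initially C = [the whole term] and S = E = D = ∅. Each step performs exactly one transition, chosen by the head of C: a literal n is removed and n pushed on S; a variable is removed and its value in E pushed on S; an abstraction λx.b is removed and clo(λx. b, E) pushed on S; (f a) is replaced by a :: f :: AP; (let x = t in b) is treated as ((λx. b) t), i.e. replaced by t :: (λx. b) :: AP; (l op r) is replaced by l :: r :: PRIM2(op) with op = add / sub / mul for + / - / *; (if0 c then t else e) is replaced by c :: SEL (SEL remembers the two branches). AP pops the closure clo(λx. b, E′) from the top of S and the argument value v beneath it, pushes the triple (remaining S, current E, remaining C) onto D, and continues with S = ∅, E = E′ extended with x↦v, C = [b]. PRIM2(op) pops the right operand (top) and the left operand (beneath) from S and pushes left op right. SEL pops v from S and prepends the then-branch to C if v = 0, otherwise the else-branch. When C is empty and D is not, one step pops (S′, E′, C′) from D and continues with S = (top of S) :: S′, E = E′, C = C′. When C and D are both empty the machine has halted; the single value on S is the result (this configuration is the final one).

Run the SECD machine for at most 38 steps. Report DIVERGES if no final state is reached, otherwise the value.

Answer: -1

Derivation:
t=0: <S=∅, E=∅, C=[(((λv. ((λy. -1) 7)) -4) + 0)], D=∅>
t=1: <S=∅, E=∅, C=[((λv. ((λy. -1) 7)) -4) :: 0 :: PRIM2(add)], D=∅>
t=2: <S=∅, E=∅, C=[-4 :: (λv. ((λy. -1) 7)) :: AP :: 0 :: PRIM2(add)], D=∅>
t=3: <S=[-4], E=∅, C=[(λv. ((λy. -1) 7)) :: AP :: 0 :: PRIM2(add)], D=∅>
t=4: <S=[clo(λv. ((λy. -1) 7), ∅) :: -4], E=∅, C=[AP :: 0 :: PRIM2(add)], D=∅>
t=5: <S=∅, E={v↦-4}, C=[((λy. -1) 7)], D=[(∅, ∅, [0 :: PRIM2(add)])]>
t=6: <S=∅, E={v↦-4}, C=[7 :: (λy. -1) :: AP], D=[(∅, ∅, [0 :: PRIM2(add)])]>
t=7: <S=[7], E={v↦-4}, C=[(λy. -1) :: AP], D=[(∅, ∅, [0 :: PRIM2(add)])]>
t=8: <S=[clo(λy. -1, {v↦-4}) :: 7], E={v↦-4}, C=[AP], D=[(∅, ∅, [0 :: PRIM2(add)])]>
t=9: <S=∅, E={y↦7, v↦-4}, C=[-1], D=[(∅, {v↦-4}, ∅) :: (∅, ∅, [0 :: PRIM2(add)])]>
t=10: <S=[-1], E={y↦7, v↦-4}, C=∅, D=[(∅, {v↦-4}, ∅) :: (∅, ∅, [0 :: PRIM2(add)])]>
t=11: <S=[-1], E={v↦-4}, C=∅, D=[(∅, ∅, [0 :: PRIM2(add)])]>
t=12: <S=[-1], E=∅, C=[0 :: PRIM2(add)], D=∅>
t=13: <S=[0 :: -1], E=∅, C=[PRIM2(add)], D=∅>
t=14: <S=[-1], E=∅, C=∅, D=∅>
→ final value -1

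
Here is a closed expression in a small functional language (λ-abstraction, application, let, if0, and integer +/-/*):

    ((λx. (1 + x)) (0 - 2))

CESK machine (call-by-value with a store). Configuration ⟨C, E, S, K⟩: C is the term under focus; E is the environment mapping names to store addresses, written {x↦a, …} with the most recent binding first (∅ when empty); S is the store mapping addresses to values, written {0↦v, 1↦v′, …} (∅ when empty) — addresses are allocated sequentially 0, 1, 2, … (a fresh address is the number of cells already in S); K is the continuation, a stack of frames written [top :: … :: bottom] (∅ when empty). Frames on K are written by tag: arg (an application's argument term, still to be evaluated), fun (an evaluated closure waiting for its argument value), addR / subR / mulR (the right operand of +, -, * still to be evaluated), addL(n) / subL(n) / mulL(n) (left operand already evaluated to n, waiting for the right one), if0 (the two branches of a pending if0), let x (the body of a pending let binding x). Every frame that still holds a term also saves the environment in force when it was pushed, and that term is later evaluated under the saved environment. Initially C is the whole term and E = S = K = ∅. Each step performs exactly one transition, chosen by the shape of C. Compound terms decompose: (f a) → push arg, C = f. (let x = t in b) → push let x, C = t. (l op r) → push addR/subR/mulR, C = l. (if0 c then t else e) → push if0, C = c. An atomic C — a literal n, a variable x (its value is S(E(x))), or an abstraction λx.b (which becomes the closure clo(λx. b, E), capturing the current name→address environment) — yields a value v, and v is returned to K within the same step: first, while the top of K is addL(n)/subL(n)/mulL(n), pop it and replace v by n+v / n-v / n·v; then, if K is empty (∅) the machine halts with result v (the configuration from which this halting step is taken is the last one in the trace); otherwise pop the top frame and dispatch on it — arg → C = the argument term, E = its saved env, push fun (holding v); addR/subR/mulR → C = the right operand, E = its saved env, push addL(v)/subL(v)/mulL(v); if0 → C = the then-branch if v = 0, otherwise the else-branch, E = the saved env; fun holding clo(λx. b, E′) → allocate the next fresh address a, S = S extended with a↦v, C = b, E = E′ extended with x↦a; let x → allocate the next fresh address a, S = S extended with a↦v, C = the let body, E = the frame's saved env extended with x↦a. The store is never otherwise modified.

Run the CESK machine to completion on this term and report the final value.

[0] ⟨C=((λx. (1 + x)) (0 - 2)); E=∅; S=∅; K=∅⟩
[1] ⟨C=(λx. (1 + x)); E=∅; S=∅; K=[arg]⟩
[2] ⟨C=(0 - 2); E=∅; S=∅; K=[fun]⟩
[3] ⟨C=0; E=∅; S=∅; K=[subR :: fun]⟩
[4] ⟨C=2; E=∅; S=∅; K=[subL(0) :: fun]⟩
[5] ⟨C=(1 + x); E={x↦0}; S={0↦-2}; K=∅⟩
[6] ⟨C=1; E={x↦0}; S={0↦-2}; K=[addR]⟩
[7] ⟨C=x; E={x↦0}; S={0↦-2}; K=[addL(1)]⟩
→ final value -1

Answer: -1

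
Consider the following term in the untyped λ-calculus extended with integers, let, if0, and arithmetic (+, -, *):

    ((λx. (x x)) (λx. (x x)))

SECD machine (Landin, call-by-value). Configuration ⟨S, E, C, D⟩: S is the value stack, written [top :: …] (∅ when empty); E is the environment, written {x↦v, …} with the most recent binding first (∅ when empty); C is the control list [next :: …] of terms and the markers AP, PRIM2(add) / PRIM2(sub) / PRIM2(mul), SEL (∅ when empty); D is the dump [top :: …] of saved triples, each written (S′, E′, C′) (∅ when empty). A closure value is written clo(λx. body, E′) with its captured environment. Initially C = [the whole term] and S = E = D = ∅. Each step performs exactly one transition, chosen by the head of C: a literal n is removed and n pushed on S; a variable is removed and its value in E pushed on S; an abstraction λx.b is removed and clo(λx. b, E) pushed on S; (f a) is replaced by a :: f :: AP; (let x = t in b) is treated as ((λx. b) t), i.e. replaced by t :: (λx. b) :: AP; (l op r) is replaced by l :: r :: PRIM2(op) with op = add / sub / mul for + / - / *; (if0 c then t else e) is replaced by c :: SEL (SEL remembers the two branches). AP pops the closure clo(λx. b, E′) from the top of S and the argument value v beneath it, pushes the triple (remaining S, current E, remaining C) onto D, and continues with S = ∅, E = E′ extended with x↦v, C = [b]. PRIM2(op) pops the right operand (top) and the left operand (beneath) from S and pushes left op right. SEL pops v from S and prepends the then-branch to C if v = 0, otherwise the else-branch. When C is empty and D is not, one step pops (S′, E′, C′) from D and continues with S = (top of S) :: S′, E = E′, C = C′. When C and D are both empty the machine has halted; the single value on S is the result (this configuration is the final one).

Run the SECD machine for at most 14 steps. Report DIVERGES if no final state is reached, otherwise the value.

t=0: [S=∅ | E=∅ | C=[((λx. (x x)) (λx. (x x)))] | D=∅]
t=1: [S=∅ | E=∅ | C=[(λx. (x x)) :: (λx. (x x)) :: AP] | D=∅]
t=2: [S=[clo(λx. (x x), ∅)] | E=∅ | C=[(λx. (x x)) :: AP] | D=∅]
t=3: [S=[clo(λx. (x x), ∅) :: clo(λx. (x x), ∅)] | E=∅ | C=[AP] | D=∅]
t=4: [S=∅ | E={x↦clo(λx. (x x), ∅)} | C=[(x x)] | D=[(∅, ∅, ∅)]]
t=5: [S=∅ | E={x↦clo(λx. (x x), ∅)} | C=[x :: x :: AP] | D=[(∅, ∅, ∅)]]
t=6: [S=[clo(λx. (x x), ∅)] | E={x↦clo(λx. (x x), ∅)} | C=[x :: AP] | D=[(∅, ∅, ∅)]]
t=7: [S=[clo(λx. (x x), ∅) :: clo(λx. (x x), ∅)] | E={x↦clo(λx. (x x), ∅)} | C=[AP] | D=[(∅, ∅, ∅)]]
t=8: [S=∅ | E={x↦clo(λx. (x x), ∅)} | C=[(x x)] | D=[(∅, {x↦clo(λx. (x x), ∅)}, ∅) :: (∅, ∅, ∅)]]
t=9: [S=∅ | E={x↦clo(λx. (x x), ∅)} | C=[x :: x :: AP] | D=[(∅, {x↦clo(λx. (x x), ∅)}, ∅) :: (∅, ∅, ∅)]]
t=10: [S=[clo(λx. (x x), ∅)] | E={x↦clo(λx. (x x), ∅)} | C=[x :: AP] | D=[(∅, {x↦clo(λx. (x x), ∅)}, ∅) :: (∅, ∅, ∅)]]
t=11: [S=[clo(λx. (x x), ∅) :: clo(λx. (x x), ∅)] | E={x↦clo(λx. (x x), ∅)} | C=[AP] | D=[(∅, {x↦clo(λx. (x x), ∅)}, ∅) :: (∅, ∅, ∅)]]
t=12: [S=∅ | E={x↦clo(λx. (x x), ∅)} | C=[(x x)] | D=[(∅, {x↦clo(λx. (x x), ∅)}, ∅) :: (∅, {x↦clo(λx. (x x), ∅)}, ∅) :: (∅, ∅, ∅)]]
t=13: [S=∅ | E={x↦clo(λx. (x x), ∅)} | C=[x :: x :: AP] | D=[(∅, {x↦clo(λx. (x x), ∅)}, ∅) :: (∅, {x↦clo(λx. (x x), ∅)}, ∅) :: (∅, ∅, ∅)]]
t=14: [S=[clo(λx. (x x), ∅)] | E={x↦clo(λx. (x x), ∅)} | C=[x :: AP] | D=[(∅, {x↦clo(λx. (x x), ∅)}, ∅) :: (∅, {x↦clo(λx. (x x), ∅)}, ∅) :: (∅, ∅, ∅)]]
→ 14 transitions taken and the configuration is still not final: no result within 14 steps

Answer: DIVERGES (no final state within 14 steps)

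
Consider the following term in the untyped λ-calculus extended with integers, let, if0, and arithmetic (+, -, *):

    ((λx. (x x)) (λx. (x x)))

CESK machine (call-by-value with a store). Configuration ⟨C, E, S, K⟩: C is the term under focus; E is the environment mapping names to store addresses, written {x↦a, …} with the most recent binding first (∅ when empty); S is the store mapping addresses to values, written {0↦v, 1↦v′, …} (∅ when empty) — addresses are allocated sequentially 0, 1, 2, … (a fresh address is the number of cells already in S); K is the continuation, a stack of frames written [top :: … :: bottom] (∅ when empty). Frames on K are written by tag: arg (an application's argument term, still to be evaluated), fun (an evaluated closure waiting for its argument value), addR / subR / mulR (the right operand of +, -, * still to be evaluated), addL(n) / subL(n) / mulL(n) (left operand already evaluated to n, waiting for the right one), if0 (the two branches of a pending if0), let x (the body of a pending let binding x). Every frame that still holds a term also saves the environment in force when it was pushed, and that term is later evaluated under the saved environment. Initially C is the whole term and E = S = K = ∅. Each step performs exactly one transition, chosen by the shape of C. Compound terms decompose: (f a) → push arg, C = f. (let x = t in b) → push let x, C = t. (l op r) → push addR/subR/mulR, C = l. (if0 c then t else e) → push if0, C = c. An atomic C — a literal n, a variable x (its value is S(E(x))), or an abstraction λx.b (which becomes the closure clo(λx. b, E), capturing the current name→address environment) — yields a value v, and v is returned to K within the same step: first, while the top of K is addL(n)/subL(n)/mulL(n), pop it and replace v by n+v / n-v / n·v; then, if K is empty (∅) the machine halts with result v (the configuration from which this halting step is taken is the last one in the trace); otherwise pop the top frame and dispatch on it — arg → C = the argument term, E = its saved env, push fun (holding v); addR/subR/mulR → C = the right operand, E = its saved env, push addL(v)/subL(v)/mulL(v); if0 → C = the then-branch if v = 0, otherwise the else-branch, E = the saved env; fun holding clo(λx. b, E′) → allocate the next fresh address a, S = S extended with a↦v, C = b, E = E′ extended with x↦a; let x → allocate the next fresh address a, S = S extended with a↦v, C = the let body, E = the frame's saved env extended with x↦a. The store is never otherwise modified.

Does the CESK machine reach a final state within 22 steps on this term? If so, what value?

Answer: DIVERGES (no final state within 22 steps)

Derivation:
0. [C=((λx. (x x)) (λx. (x x))) | E=∅ | S=∅ | K=∅]
1. [C=(λx. (x x)) | E=∅ | S=∅ | K=[arg]]
2. [C=(λx. (x x)) | E=∅ | S=∅ | K=[fun]]
3. [C=(x x) | E={x↦0} | S={0↦clo(λx. (x x), ∅)} | K=∅]
4. [C=x | E={x↦0} | S={0↦clo(λx. (x x), ∅)} | K=[arg]]
5. [C=x | E={x↦0} | S={0↦clo(λx. (x x), ∅)} | K=[fun]]
6. [C=(x x) | E={x↦1} | S={0↦clo(λx. (x x), ∅), 1↦clo(λx. (x x), ∅)} | K=∅]
7. [C=x | E={x↦1} | S={0↦clo(λx. (x x), ∅), 1↦clo(λx. (x x), ∅)} | K=[arg]]
8. [C=x | E={x↦1} | S={0↦clo(λx. (x x), ∅), 1↦clo(λx. (x x), ∅)} | K=[fun]]
9. [C=(x x) | E={x↦2} | S={0↦clo(λx. (x x), ∅), 1↦clo(λx. (x x), ∅), 2↦clo(λx. (x x), ∅)} | K=∅]
10. [C=x | E={x↦2} | S={0↦clo(λx. (x x), ∅), 1↦clo(λx. (x x), ∅), 2↦clo(λx. (x x), ∅)} | K=[arg]]
11. [C=x | E={x↦2} | S={0↦clo(λx. (x x), ∅), 1↦clo(λx. (x x), ∅), 2↦clo(λx. (x x), ∅)} | K=[fun]]
12. [C=(x x) | E={x↦3} | S={0↦clo(λx. (x x), ∅), 1↦clo(λx. (x x), ∅), 2↦clo(λx. (x x), ∅), 3↦clo(λx. (x x), ∅)} | K=∅]
13. [C=x | E={x↦3} | S={0↦clo(λx. (x x), ∅), 1↦clo(λx. (x x), ∅), 2↦clo(λx. (x x), ∅), 3↦clo(λx. (x x), ∅)} | K=[arg]]
14. [C=x | E={x↦3} | S={0↦clo(λx. (x x), ∅), 1↦clo(λx. (x x), ∅), 2↦clo(λx. (x x), ∅), 3↦clo(λx. (x x), ∅)} | K=[fun]]
15. [C=(x x) | E={x↦4} | S={0↦clo(λx. (x x), ∅), 1↦clo(λx. (x x), ∅), 2↦clo(λx. (x x), ∅), 3↦clo(λx. (x x), ∅), 4↦clo(λx. (x x), ∅)} | K=∅]
16. [C=x | E={x↦4} | S={0↦clo(λx. (x x), ∅), 1↦clo(λx. (x x), ∅), 2↦clo(λx. (x x), ∅), 3↦clo(λx. (x x), ∅), 4↦clo(λx. (x x), ∅)} | K=[arg]]
17. [C=x | E={x↦4} | S={0↦clo(λx. (x x), ∅), 1↦clo(λx. (x x), ∅), 2↦clo(λx. (x x), ∅), 3↦clo(λx. (x x), ∅), 4↦clo(λx. (x x), ∅)} | K=[fun]]
18. [C=(x x) | E={x↦5} | S={0↦clo(λx. (x x), ∅), 1↦clo(λx. (x x), ∅), 2↦clo(λx. (x x), ∅), 3↦clo(λx. (x x), ∅), 4↦clo(λx. (x x), ∅), 5↦clo(λx. (x x), ∅)} | K=∅]
19. [C=x | E={x↦5} | S={0↦clo(λx. (x x), ∅), 1↦clo(λx. (x x), ∅), 2↦clo(λx. (x x), ∅), 3↦clo(λx. (x x), ∅), 4↦clo(λx. (x x), ∅), 5↦clo(λx. (x x), ∅)} | K=[arg]]
20. [C=x | E={x↦5} | S={0↦clo(λx. (x x), ∅), 1↦clo(λx. (x x), ∅), 2↦clo(λx. (x x), ∅), 3↦clo(λx. (x x), ∅), 4↦clo(λx. (x x), ∅), 5↦clo(λx. (x x), ∅)} | K=[fun]]
21. [C=(x x) | E={x↦6} | S={0↦clo(λx. (x x), ∅), 1↦clo(λx. (x x), ∅), 2↦clo(λx. (x x), ∅), 3↦clo(λx. (x x), ∅), 4↦clo(λx. (x x), ∅), 5↦clo(λx. (x x), ∅), 6↦clo(λx. (x x), ∅)} | K=∅]
22. [C=x | E={x↦6} | S={0↦clo(λx. (x x), ∅), 1↦clo(λx. (x x), ∅), 2↦clo(λx. (x x), ∅), 3↦clo(λx. (x x), ∅), 4↦clo(λx. (x x), ∅), 5↦clo(λx. (x x), ∅), 6↦clo(λx. (x x), ∅)} | K=[arg]]
→ 22 transitions taken and the configuration is still not final: no result within 22 steps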